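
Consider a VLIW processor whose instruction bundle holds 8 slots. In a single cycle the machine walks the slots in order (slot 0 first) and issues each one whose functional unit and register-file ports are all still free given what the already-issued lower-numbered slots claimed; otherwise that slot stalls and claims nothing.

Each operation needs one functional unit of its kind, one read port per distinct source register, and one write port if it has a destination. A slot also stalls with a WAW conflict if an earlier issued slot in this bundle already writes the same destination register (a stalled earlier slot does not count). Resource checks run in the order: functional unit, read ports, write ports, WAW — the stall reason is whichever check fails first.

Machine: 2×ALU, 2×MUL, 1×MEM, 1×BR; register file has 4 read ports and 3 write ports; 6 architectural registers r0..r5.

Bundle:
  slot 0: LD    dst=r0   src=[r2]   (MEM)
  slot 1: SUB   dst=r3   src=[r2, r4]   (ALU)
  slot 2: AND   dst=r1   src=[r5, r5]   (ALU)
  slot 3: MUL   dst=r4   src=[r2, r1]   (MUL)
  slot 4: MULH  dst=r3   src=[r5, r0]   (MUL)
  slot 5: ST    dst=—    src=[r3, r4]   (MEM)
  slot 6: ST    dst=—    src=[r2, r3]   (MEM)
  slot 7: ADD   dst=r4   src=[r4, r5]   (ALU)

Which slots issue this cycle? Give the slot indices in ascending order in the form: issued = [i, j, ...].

issued = [0, 1, 2]

#0 MEM src=r2 dispatched  <A:2 Mu:2 Ld:0 B:1 rd:3 wr:2>
#1 ALU src=r2,r4 dispatched  <A:1 Mu:2 Ld:0 B:1 rd:1 wr:1>
#2 ALU src=r5,r5 dispatched  <A:0 Mu:2 Ld:0 B:1 rd:0 wr:0>
#3 MUL src=r2,r1 held:RD_PORT  <A:0 Mu:2 Ld:0 B:1 rd:0 wr:0>
#4 MUL src=r5,r0 held:RD_PORT  <A:0 Mu:2 Ld:0 B:1 rd:0 wr:0>
#5 MEM src=r3,r4 held:FU  <A:0 Mu:2 Ld:0 B:1 rd:0 wr:0>
#6 MEM src=r2,r3 held:FU  <A:0 Mu:2 Ld:0 B:1 rd:0 wr:0>
#7 ALU src=r4,r5 held:FU  <A:0 Mu:2 Ld:0 B:1 rd:0 wr:0>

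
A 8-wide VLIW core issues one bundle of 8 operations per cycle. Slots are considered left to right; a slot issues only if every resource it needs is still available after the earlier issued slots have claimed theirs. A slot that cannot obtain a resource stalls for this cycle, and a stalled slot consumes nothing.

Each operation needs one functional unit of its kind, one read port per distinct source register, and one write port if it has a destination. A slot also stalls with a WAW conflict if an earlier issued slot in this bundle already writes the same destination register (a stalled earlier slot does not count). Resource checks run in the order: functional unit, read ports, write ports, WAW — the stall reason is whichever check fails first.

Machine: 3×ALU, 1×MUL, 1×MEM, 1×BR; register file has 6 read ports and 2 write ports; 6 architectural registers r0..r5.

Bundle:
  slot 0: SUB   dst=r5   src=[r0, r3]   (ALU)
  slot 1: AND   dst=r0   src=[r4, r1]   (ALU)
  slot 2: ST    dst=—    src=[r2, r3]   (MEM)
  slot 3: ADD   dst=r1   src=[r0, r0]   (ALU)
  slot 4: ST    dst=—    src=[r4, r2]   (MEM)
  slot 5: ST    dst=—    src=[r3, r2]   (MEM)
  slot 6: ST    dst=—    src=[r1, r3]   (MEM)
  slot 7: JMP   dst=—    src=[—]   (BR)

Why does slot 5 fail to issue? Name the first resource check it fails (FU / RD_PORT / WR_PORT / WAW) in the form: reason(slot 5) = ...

reason(slot 5) = FU

[0] ALU needs rd=2 wr=1: ok; after: ALU=2 MUL=1 MEM=1 BR=1, R=4, W=1
[1] ALU needs rd=2 wr=1: ok; after: ALU=1 MUL=1 MEM=1 BR=1, R=2, W=0
[2] MEM needs rd=2 wr=0: ok; after: ALU=1 MUL=1 MEM=0 BR=1, R=0, W=0
[3] ALU needs rd=1 wr=1: RD_PORT; after: ALU=1 MUL=1 MEM=0 BR=1, R=0, W=0
[4] MEM needs rd=2 wr=0: FU; after: ALU=1 MUL=1 MEM=0 BR=1, R=0, W=0
[5] MEM needs rd=2 wr=0: FU; after: ALU=1 MUL=1 MEM=0 BR=1, R=0, W=0
[6] MEM needs rd=2 wr=0: FU; after: ALU=1 MUL=1 MEM=0 BR=1, R=0, W=0
[7] BR needs rd=0 wr=0: ok; after: ALU=1 MUL=1 MEM=0 BR=0, R=0, W=0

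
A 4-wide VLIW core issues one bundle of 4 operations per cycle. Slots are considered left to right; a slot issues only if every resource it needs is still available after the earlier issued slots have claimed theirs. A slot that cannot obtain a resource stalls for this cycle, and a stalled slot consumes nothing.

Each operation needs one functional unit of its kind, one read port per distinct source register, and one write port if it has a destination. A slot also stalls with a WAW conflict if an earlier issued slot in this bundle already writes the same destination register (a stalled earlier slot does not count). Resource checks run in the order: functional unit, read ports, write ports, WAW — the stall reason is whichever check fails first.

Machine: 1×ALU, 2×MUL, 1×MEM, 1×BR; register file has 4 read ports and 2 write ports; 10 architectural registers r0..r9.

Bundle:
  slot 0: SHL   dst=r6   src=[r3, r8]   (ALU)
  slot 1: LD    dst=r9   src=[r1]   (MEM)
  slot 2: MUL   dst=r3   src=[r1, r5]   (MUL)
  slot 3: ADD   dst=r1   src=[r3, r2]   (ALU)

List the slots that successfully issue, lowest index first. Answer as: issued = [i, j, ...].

issued = [0, 1]

  0. ALU→r6 ⇒ go  {0A/2Mu/1Ld/1B | 2r 1w}
  1. MEM→r9 ⇒ go  {0A/2Mu/0Ld/1B | 1r 0w}
  2. MUL→r3 ⇒ no(RD_PORT)  {0A/2Mu/0Ld/1B | 1r 0w}
  3. ALU→r1 ⇒ no(FU)  {0A/2Mu/0Ld/1B | 1r 0w}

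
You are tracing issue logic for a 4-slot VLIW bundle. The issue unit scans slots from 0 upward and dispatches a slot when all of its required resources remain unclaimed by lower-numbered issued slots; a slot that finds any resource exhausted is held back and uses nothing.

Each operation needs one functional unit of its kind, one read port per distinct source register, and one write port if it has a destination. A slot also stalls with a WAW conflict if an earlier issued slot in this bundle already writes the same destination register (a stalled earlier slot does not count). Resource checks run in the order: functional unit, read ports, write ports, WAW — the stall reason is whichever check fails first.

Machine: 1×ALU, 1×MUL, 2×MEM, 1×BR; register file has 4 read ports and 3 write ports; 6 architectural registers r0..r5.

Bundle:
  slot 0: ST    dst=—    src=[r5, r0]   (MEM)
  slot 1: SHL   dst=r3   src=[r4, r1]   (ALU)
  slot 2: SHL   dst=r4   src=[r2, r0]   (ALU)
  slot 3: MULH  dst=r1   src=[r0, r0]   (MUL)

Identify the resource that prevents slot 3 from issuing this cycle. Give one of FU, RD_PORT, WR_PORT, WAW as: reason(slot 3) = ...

[0] MEM needs rd=2 wr=0: ok; after: ALU=1 MUL=1 MEM=1 BR=1, R=2, W=3
[1] ALU needs rd=2 wr=1: ok; after: ALU=0 MUL=1 MEM=1 BR=1, R=0, W=2
[2] ALU needs rd=2 wr=1: FU; after: ALU=0 MUL=1 MEM=1 BR=1, R=0, W=2
[3] MUL needs rd=1 wr=1: RD_PORT; after: ALU=0 MUL=1 MEM=1 BR=1, R=0, W=2

reason(slot 3) = RD_PORT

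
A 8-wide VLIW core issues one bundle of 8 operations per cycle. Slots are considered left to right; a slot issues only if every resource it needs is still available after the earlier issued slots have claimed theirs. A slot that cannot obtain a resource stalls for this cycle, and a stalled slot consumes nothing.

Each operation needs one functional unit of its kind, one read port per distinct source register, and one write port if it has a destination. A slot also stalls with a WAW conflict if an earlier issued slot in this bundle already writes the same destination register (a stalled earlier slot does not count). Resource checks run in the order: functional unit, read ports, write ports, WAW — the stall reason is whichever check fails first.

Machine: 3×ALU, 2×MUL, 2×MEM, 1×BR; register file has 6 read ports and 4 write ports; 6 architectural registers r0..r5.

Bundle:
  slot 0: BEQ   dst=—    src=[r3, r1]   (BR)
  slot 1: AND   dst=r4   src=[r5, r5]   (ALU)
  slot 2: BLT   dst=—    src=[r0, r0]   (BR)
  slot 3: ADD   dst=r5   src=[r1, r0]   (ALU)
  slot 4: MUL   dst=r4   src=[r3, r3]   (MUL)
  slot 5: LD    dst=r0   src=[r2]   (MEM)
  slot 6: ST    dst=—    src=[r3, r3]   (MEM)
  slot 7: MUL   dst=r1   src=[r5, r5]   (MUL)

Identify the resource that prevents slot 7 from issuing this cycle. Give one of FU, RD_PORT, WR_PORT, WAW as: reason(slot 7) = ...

reason(slot 7) = RD_PORT

slot 0 (BR): ISSUE — free A3,Mu2,Ld2,B0 rp4 wp4
slot 1 (ALU): ISSUE — free A2,Mu2,Ld2,B0 rp3 wp3
slot 2 (BR): stall FU — free A2,Mu2,Ld2,B0 rp3 wp3
slot 3 (ALU): ISSUE — free A1,Mu2,Ld2,B0 rp1 wp2
slot 4 (MUL): stall WAW — free A1,Mu2,Ld2,B0 rp1 wp2
slot 5 (MEM): ISSUE — free A1,Mu2,Ld1,B0 rp0 wp1
slot 6 (MEM): stall RD_PORT — free A1,Mu2,Ld1,B0 rp0 wp1
slot 7 (MUL): stall RD_PORT — free A1,Mu2,Ld1,B0 rp0 wp1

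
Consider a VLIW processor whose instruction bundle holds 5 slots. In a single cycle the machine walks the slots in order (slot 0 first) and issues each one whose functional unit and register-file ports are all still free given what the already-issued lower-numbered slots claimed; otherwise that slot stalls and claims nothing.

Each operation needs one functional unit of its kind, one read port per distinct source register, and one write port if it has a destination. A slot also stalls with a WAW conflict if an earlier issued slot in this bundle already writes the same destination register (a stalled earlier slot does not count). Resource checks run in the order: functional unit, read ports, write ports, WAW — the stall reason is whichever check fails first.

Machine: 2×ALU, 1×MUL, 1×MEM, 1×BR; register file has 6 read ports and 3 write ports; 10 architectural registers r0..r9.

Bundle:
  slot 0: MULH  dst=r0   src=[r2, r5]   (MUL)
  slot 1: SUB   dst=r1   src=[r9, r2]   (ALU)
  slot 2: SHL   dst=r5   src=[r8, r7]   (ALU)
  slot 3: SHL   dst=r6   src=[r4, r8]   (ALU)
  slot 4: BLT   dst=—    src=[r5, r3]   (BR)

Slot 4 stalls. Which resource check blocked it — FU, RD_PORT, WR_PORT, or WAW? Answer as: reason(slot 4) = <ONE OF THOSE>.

  0. MUL→r0 ⇒ go  {2A/0Mu/1Ld/1B | 4r 2w}
  1. ALU→r1 ⇒ go  {1A/0Mu/1Ld/1B | 2r 1w}
  2. ALU→r5 ⇒ go  {0A/0Mu/1Ld/1B | 0r 0w}
  3. ALU→r6 ⇒ no(FU)  {0A/0Mu/1Ld/1B | 0r 0w}
  4. BR ⇒ no(RD_PORT)  {0A/0Mu/1Ld/1B | 0r 0w}

reason(slot 4) = RD_PORT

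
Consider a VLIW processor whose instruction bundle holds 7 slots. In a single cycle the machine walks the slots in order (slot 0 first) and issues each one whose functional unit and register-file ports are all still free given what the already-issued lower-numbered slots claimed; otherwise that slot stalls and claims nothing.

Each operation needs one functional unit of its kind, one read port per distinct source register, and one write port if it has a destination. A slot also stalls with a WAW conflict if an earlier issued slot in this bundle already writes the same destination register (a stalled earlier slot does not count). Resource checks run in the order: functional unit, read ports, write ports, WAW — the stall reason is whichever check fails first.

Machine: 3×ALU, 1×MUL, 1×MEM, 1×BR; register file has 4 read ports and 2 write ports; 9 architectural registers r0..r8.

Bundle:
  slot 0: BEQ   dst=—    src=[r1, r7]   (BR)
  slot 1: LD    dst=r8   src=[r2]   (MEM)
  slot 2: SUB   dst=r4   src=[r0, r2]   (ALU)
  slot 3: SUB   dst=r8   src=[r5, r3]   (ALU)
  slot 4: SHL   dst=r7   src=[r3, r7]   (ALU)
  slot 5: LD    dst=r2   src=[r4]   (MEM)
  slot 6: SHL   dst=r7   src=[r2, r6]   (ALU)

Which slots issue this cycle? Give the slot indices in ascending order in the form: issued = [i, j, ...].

issued = [0, 1]

slot 0 (BR): ISSUE — free A3,Mu1,Ld1,B0 rp2 wp2
slot 1 (MEM): ISSUE — free A3,Mu1,Ld0,B0 rp1 wp1
slot 2 (ALU): stall RD_PORT — free A3,Mu1,Ld0,B0 rp1 wp1
slot 3 (ALU): stall RD_PORT — free A3,Mu1,Ld0,B0 rp1 wp1
slot 4 (ALU): stall RD_PORT — free A3,Mu1,Ld0,B0 rp1 wp1
slot 5 (MEM): stall FU — free A3,Mu1,Ld0,B0 rp1 wp1
slot 6 (ALU): stall RD_PORT — free A3,Mu1,Ld0,B0 rp1 wp1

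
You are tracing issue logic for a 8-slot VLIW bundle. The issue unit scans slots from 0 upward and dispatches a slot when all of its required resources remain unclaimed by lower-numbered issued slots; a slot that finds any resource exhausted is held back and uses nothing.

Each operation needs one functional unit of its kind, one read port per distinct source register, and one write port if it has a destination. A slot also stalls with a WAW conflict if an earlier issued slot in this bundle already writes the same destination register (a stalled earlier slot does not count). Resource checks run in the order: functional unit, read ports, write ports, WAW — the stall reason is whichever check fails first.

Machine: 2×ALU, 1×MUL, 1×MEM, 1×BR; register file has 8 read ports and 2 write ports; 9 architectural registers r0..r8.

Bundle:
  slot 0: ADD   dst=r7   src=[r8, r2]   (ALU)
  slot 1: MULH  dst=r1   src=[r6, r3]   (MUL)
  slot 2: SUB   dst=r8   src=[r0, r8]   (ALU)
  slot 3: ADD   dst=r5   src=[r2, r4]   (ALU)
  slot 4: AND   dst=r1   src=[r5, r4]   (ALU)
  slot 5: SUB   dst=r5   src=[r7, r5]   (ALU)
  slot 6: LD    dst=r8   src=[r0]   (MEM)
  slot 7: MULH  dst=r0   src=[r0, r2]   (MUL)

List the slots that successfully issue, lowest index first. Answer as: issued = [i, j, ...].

(0) want 1×ALU +2rd +1wr — yes → AL1|MU1|ME1|BR1|rd6|wr1
(1) want 1×MUL +2rd +1wr — yes → AL1|MU0|ME1|BR1|rd4|wr0
(2) want 1×ALU +2rd +1wr — WR_PORT → AL1|MU0|ME1|BR1|rd4|wr0
(3) want 1×ALU +2rd +1wr — WR_PORT → AL1|MU0|ME1|BR1|rd4|wr0
(4) want 1×ALU +2rd +1wr — WR_PORT → AL1|MU0|ME1|BR1|rd4|wr0
(5) want 1×ALU +2rd +1wr — WR_PORT → AL1|MU0|ME1|BR1|rd4|wr0
(6) want 1×MEM +1rd +1wr — WR_PORT → AL1|MU0|ME1|BR1|rd4|wr0
(7) want 1×MUL +2rd +1wr — FU → AL1|MU0|ME1|BR1|rd4|wr0

issued = [0, 1]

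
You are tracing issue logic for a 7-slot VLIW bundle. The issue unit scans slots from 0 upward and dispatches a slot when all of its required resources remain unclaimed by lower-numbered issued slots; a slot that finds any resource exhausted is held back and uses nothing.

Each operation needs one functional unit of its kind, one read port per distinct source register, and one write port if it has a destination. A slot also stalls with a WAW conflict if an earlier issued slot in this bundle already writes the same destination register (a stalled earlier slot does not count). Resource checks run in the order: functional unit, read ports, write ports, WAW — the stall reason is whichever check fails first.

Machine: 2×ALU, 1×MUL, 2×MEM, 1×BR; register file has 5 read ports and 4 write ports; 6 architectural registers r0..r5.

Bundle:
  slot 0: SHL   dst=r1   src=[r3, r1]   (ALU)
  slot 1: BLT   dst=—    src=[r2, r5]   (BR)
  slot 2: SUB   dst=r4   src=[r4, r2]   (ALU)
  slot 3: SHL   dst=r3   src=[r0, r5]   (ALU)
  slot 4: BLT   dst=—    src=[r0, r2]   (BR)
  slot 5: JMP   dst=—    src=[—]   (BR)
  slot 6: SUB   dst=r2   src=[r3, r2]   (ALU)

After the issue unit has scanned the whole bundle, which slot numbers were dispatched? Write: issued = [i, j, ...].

  0. ALU→r1 ⇒ go  {1A/1Mu/2Ld/1B | 3r 3w}
  1. BR ⇒ go  {1A/1Mu/2Ld/0B | 1r 3w}
  2. ALU→r4 ⇒ no(RD_PORT)  {1A/1Mu/2Ld/0B | 1r 3w}
  3. ALU→r3 ⇒ no(RD_PORT)  {1A/1Mu/2Ld/0B | 1r 3w}
  4. BR ⇒ no(FU)  {1A/1Mu/2Ld/0B | 1r 3w}
  5. BR ⇒ no(FU)  {1A/1Mu/2Ld/0B | 1r 3w}
  6. ALU→r2 ⇒ no(RD_PORT)  {1A/1Mu/2Ld/0B | 1r 3w}

issued = [0, 1]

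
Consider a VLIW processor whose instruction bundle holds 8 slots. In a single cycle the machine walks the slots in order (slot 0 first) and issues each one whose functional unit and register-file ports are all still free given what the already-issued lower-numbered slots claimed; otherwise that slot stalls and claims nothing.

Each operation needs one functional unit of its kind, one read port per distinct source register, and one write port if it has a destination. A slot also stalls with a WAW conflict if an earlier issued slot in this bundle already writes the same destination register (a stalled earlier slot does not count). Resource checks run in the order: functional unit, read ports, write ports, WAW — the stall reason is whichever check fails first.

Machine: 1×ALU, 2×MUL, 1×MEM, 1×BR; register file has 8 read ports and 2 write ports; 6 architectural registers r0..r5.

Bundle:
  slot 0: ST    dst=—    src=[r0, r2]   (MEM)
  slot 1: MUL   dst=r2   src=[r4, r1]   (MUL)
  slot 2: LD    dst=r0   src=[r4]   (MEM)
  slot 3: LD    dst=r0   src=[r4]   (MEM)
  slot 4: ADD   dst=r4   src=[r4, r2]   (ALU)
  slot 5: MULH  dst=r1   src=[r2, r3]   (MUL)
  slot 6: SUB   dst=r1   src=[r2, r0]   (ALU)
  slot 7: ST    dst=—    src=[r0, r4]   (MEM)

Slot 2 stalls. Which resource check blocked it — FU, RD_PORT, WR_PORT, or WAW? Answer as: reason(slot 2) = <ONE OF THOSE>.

reason(slot 2) = FU

[0] MEM needs rd=2 wr=0: ok; after: ALU=1 MUL=2 MEM=0 BR=1, R=6, W=2
[1] MUL needs rd=2 wr=1: ok; after: ALU=1 MUL=1 MEM=0 BR=1, R=4, W=1
[2] MEM needs rd=1 wr=1: FU; after: ALU=1 MUL=1 MEM=0 BR=1, R=4, W=1
[3] MEM needs rd=1 wr=1: FU; after: ALU=1 MUL=1 MEM=0 BR=1, R=4, W=1
[4] ALU needs rd=2 wr=1: ok; after: ALU=0 MUL=1 MEM=0 BR=1, R=2, W=0
[5] MUL needs rd=2 wr=1: WR_PORT; after: ALU=0 MUL=1 MEM=0 BR=1, R=2, W=0
[6] ALU needs rd=2 wr=1: FU; after: ALU=0 MUL=1 MEM=0 BR=1, R=2, W=0
[7] MEM needs rd=2 wr=0: FU; after: ALU=0 MUL=1 MEM=0 BR=1, R=2, W=0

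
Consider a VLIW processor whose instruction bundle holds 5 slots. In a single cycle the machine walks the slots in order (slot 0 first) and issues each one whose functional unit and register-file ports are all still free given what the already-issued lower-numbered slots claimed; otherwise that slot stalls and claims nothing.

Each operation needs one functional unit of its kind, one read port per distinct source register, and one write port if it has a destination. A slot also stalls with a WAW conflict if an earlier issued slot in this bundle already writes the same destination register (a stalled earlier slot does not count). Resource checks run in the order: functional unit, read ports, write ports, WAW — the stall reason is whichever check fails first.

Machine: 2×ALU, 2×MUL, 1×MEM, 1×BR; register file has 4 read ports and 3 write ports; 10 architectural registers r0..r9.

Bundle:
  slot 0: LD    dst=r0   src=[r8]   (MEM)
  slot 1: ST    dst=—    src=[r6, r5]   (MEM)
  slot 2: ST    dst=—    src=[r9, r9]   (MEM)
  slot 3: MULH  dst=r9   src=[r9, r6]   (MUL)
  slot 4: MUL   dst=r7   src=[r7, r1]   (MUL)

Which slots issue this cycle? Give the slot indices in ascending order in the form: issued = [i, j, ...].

issued = [0, 3]

  0. MEM→r0 ⇒ go  {2A/2Mu/0Ld/1B | 3r 2w}
  1. MEM ⇒ no(FU)  {2A/2Mu/0Ld/1B | 3r 2w}
  2. MEM ⇒ no(FU)  {2A/2Mu/0Ld/1B | 3r 2w}
  3. MUL→r9 ⇒ go  {2A/1Mu/0Ld/1B | 1r 1w}
  4. MUL→r7 ⇒ no(RD_PORT)  {2A/1Mu/0Ld/1B | 1r 1w}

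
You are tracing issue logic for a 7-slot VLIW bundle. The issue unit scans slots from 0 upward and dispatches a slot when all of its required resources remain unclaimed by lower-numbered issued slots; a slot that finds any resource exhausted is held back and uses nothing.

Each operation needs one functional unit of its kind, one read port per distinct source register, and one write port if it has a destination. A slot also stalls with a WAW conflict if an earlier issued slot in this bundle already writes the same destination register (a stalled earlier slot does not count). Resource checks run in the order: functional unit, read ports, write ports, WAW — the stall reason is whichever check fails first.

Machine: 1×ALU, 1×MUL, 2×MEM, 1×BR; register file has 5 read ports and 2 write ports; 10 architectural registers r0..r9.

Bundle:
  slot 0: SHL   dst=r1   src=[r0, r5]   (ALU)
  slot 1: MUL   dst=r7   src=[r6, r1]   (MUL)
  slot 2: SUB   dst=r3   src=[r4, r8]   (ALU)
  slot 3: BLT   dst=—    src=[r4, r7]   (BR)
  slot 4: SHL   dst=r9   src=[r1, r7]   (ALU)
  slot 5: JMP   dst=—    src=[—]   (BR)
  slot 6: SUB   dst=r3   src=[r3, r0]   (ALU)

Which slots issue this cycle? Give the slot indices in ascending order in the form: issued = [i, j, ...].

issued = [0, 1, 5]

#0 ALU src=r0,r5 dispatched  <A:0 Mu:1 Ld:2 B:1 rd:3 wr:1>
#1 MUL src=r6,r1 dispatched  <A:0 Mu:0 Ld:2 B:1 rd:1 wr:0>
#2 ALU src=r4,r8 held:FU  <A:0 Mu:0 Ld:2 B:1 rd:1 wr:0>
#3 BR src=r4,r7 held:RD_PORT  <A:0 Mu:0 Ld:2 B:1 rd:1 wr:0>
#4 ALU src=r1,r7 held:FU  <A:0 Mu:0 Ld:2 B:1 rd:1 wr:0>
#5 BR src=- dispatched  <A:0 Mu:0 Ld:2 B:0 rd:1 wr:0>
#6 ALU src=r3,r0 held:FU  <A:0 Mu:0 Ld:2 B:0 rd:1 wr:0>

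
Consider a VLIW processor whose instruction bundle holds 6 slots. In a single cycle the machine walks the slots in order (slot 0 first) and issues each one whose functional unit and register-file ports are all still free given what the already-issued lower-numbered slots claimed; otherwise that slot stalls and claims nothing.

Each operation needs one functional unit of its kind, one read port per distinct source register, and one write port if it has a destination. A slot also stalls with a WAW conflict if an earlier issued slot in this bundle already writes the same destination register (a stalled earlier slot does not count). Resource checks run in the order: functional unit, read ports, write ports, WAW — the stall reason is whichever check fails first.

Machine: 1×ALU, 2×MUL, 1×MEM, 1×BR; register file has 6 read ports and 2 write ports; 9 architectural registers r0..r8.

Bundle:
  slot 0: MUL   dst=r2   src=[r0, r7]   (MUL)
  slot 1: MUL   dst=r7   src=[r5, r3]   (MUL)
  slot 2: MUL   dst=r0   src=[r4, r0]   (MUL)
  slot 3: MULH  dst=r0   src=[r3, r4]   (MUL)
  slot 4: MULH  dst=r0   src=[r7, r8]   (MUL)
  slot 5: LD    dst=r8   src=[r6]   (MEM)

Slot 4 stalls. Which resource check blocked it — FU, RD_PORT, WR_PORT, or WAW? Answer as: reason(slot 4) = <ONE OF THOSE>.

[0] MUL needs rd=2 wr=1: ok; after: ALU=1 MUL=1 MEM=1 BR=1, R=4, W=1
[1] MUL needs rd=2 wr=1: ok; after: ALU=1 MUL=0 MEM=1 BR=1, R=2, W=0
[2] MUL needs rd=2 wr=1: FU; after: ALU=1 MUL=0 MEM=1 BR=1, R=2, W=0
[3] MUL needs rd=2 wr=1: FU; after: ALU=1 MUL=0 MEM=1 BR=1, R=2, W=0
[4] MUL needs rd=2 wr=1: FU; after: ALU=1 MUL=0 MEM=1 BR=1, R=2, W=0
[5] MEM needs rd=1 wr=1: WR_PORT; after: ALU=1 MUL=0 MEM=1 BR=1, R=2, W=0

reason(slot 4) = FU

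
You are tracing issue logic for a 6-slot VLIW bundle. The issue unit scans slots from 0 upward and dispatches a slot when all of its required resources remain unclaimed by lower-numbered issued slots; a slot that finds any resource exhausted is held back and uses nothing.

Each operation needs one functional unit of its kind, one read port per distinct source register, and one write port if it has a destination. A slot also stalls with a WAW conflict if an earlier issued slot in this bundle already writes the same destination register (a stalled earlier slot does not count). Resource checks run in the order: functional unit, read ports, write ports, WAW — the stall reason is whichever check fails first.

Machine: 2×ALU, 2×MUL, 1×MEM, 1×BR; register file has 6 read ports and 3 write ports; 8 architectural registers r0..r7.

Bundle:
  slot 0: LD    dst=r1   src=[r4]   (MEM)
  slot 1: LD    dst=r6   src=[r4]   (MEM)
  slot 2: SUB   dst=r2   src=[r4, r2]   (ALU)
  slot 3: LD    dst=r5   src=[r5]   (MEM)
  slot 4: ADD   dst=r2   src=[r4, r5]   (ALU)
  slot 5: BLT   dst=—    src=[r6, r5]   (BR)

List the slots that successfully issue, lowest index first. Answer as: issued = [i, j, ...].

issued = [0, 2, 5]

(0) want 1×MEM +1rd +1wr — yes → AL2|MU2|ME0|BR1|rd5|wr2
(1) want 1×MEM +1rd +1wr — FU → AL2|MU2|ME0|BR1|rd5|wr2
(2) want 1×ALU +2rd +1wr — yes → AL1|MU2|ME0|BR1|rd3|wr1
(3) want 1×MEM +1rd +1wr — FU → AL1|MU2|ME0|BR1|rd3|wr1
(4) want 1×ALU +2rd +1wr — WAW → AL1|MU2|ME0|BR1|rd3|wr1
(5) want 1×BR +2rd +0wr — yes → AL1|MU2|ME0|BR0|rd1|wr1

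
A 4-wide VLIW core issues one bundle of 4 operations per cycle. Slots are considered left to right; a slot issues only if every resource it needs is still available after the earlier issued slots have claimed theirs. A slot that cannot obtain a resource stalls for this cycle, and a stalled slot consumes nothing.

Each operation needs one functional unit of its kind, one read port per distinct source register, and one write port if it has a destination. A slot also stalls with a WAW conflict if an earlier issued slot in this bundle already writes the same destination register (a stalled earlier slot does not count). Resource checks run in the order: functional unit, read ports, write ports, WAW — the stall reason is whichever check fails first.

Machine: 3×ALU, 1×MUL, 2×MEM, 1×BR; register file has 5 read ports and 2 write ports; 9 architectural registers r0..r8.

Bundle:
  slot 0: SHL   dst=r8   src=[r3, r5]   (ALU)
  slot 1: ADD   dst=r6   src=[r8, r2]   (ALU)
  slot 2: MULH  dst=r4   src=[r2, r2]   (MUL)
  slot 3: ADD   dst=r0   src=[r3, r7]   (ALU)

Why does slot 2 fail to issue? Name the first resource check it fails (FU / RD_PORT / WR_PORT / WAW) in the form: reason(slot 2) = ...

(0) want 1×ALU +2rd +1wr — yes → AL2|MU1|ME2|BR1|rd3|wr1
(1) want 1×ALU +2rd +1wr — yes → AL1|MU1|ME2|BR1|rd1|wr0
(2) want 1×MUL +1rd +1wr — WR_PORT → AL1|MU1|ME2|BR1|rd1|wr0
(3) want 1×ALU +2rd +1wr — RD_PORT → AL1|MU1|ME2|BR1|rd1|wr0

reason(slot 2) = WR_PORT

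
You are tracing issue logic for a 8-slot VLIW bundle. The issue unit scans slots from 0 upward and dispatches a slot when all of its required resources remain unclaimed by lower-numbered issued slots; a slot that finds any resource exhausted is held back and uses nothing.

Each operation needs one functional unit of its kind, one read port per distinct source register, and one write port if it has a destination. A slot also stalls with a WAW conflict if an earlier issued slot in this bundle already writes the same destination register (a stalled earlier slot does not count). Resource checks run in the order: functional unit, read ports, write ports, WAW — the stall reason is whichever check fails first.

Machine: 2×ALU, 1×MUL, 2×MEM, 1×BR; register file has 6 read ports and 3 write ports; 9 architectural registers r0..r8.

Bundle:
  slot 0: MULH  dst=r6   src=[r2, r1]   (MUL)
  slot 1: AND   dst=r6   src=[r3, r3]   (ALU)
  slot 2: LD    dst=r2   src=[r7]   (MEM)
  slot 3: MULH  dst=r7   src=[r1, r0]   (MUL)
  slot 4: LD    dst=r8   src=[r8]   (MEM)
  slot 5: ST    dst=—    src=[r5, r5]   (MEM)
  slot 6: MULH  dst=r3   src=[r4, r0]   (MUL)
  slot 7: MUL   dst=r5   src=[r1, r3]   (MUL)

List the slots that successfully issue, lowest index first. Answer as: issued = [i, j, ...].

slot 0 (MUL): ISSUE — free A2,Mu0,Ld2,B1 rp4 wp2
slot 1 (ALU): stall WAW — free A2,Mu0,Ld2,B1 rp4 wp2
slot 2 (MEM): ISSUE — free A2,Mu0,Ld1,B1 rp3 wp1
slot 3 (MUL): stall FU — free A2,Mu0,Ld1,B1 rp3 wp1
slot 4 (MEM): ISSUE — free A2,Mu0,Ld0,B1 rp2 wp0
slot 5 (MEM): stall FU — free A2,Mu0,Ld0,B1 rp2 wp0
slot 6 (MUL): stall FU — free A2,Mu0,Ld0,B1 rp2 wp0
slot 7 (MUL): stall FU — free A2,Mu0,Ld0,B1 rp2 wp0

issued = [0, 2, 4]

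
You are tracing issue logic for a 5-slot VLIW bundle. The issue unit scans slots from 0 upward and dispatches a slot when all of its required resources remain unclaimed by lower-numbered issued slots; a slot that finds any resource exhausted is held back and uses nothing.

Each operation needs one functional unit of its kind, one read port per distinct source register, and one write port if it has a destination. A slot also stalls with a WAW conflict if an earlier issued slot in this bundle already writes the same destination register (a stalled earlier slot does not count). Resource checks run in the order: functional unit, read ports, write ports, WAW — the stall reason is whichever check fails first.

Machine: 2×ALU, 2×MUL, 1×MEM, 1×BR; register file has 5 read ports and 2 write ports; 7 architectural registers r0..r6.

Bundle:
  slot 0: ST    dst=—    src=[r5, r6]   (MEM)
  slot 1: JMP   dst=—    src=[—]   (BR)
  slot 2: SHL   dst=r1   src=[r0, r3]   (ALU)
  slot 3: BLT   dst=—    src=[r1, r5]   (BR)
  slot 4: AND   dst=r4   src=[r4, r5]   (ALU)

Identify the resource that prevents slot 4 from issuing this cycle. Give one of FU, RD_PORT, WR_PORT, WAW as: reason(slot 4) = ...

  0. MEM ⇒ go  {2A/2Mu/0Ld/1B | 3r 2w}
  1. BR ⇒ go  {2A/2Mu/0Ld/0B | 3r 2w}
  2. ALU→r1 ⇒ go  {1A/2Mu/0Ld/0B | 1r 1w}
  3. BR ⇒ no(FU)  {1A/2Mu/0Ld/0B | 1r 1w}
  4. ALU→r4 ⇒ no(RD_PORT)  {1A/2Mu/0Ld/0B | 1r 1w}

reason(slot 4) = RD_PORT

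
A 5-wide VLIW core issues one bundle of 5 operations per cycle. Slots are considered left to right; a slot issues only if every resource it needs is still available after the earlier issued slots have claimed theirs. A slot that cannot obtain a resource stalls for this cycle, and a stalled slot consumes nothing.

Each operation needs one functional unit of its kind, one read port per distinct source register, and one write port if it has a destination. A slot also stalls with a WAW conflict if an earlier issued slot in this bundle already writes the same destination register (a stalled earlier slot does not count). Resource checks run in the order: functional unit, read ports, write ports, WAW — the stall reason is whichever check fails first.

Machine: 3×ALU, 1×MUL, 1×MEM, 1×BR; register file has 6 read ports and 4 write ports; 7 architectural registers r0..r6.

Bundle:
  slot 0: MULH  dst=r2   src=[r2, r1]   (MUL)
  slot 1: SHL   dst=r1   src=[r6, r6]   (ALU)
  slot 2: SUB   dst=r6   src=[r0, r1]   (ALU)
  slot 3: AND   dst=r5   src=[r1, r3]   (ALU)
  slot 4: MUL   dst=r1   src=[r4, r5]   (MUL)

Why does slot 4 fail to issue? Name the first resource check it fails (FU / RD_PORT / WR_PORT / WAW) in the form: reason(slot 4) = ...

reason(slot 4) = FU

#0 MUL src=r2,r1 dispatched  <A:3 Mu:0 Ld:1 B:1 rd:4 wr:3>
#1 ALU src=r6,r6 dispatched  <A:2 Mu:0 Ld:1 B:1 rd:3 wr:2>
#2 ALU src=r0,r1 dispatched  <A:1 Mu:0 Ld:1 B:1 rd:1 wr:1>
#3 ALU src=r1,r3 held:RD_PORT  <A:1 Mu:0 Ld:1 B:1 rd:1 wr:1>
#4 MUL src=r4,r5 held:FU  <A:1 Mu:0 Ld:1 B:1 rd:1 wr:1>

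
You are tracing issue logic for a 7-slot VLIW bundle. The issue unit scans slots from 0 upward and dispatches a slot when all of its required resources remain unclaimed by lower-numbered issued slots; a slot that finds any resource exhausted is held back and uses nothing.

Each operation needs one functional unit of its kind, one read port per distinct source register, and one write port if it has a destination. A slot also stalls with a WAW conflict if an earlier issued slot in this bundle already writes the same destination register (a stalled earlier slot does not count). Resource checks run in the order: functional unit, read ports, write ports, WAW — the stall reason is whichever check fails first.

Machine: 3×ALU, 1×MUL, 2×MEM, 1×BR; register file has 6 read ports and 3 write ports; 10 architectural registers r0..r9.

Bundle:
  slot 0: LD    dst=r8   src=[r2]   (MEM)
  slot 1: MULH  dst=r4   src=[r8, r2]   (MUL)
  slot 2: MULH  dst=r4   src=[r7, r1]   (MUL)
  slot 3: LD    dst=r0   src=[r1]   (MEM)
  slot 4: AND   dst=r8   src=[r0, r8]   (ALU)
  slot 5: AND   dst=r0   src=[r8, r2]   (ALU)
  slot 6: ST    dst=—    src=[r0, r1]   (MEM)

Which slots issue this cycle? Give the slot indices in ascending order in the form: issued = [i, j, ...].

[0] MEM needs rd=1 wr=1: ok; after: ALU=3 MUL=1 MEM=1 BR=1, R=5, W=2
[1] MUL needs rd=2 wr=1: ok; after: ALU=3 MUL=0 MEM=1 BR=1, R=3, W=1
[2] MUL needs rd=2 wr=1: FU; after: ALU=3 MUL=0 MEM=1 BR=1, R=3, W=1
[3] MEM needs rd=1 wr=1: ok; after: ALU=3 MUL=0 MEM=0 BR=1, R=2, W=0
[4] ALU needs rd=2 wr=1: WR_PORT; after: ALU=3 MUL=0 MEM=0 BR=1, R=2, W=0
[5] ALU needs rd=2 wr=1: WR_PORT; after: ALU=3 MUL=0 MEM=0 BR=1, R=2, W=0
[6] MEM needs rd=2 wr=0: FU; after: ALU=3 MUL=0 MEM=0 BR=1, R=2, W=0

issued = [0, 1, 3]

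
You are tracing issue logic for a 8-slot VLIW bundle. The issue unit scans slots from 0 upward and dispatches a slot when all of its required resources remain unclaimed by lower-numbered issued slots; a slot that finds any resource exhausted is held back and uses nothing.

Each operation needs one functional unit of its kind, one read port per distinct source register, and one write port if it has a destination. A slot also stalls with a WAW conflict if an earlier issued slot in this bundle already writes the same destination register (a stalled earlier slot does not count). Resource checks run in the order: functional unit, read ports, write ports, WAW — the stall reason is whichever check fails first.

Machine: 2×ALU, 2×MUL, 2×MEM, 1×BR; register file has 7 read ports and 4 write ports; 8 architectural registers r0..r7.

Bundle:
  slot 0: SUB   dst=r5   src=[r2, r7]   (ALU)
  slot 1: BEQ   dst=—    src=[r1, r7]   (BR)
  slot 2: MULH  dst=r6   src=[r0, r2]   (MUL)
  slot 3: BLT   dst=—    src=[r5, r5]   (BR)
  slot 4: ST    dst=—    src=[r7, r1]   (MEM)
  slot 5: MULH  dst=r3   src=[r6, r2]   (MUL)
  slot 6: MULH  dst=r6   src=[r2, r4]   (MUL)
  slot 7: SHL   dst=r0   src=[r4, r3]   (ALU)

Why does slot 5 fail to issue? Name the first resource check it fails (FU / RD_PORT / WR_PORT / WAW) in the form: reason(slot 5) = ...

reason(slot 5) = RD_PORT

[0] ALU needs rd=2 wr=1: ok; after: ALU=1 MUL=2 MEM=2 BR=1, R=5, W=3
[1] BR needs rd=2 wr=0: ok; after: ALU=1 MUL=2 MEM=2 BR=0, R=3, W=3
[2] MUL needs rd=2 wr=1: ok; after: ALU=1 MUL=1 MEM=2 BR=0, R=1, W=2
[3] BR needs rd=1 wr=0: FU; after: ALU=1 MUL=1 MEM=2 BR=0, R=1, W=2
[4] MEM needs rd=2 wr=0: RD_PORT; after: ALU=1 MUL=1 MEM=2 BR=0, R=1, W=2
[5] MUL needs rd=2 wr=1: RD_PORT; after: ALU=1 MUL=1 MEM=2 BR=0, R=1, W=2
[6] MUL needs rd=2 wr=1: RD_PORT; after: ALU=1 MUL=1 MEM=2 BR=0, R=1, W=2
[7] ALU needs rd=2 wr=1: RD_PORT; after: ALU=1 MUL=1 MEM=2 BR=0, R=1, W=2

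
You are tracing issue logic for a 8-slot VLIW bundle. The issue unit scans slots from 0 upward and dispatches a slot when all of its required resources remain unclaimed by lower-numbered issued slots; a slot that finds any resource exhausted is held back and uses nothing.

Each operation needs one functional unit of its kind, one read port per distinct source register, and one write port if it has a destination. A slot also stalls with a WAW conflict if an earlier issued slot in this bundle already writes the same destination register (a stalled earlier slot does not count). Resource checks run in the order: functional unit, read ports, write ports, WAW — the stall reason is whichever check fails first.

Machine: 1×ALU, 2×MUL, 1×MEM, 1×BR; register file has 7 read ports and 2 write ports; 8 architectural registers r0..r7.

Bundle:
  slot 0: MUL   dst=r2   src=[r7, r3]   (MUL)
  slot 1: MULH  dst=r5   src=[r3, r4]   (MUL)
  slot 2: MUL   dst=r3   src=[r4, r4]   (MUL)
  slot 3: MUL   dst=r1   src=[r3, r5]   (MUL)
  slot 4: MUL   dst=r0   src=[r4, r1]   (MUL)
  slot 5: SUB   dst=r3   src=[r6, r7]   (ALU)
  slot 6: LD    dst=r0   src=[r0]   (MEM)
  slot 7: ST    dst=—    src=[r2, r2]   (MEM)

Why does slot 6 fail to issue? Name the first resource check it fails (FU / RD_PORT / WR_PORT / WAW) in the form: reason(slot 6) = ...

reason(slot 6) = WR_PORT

  0. MUL→r2 ⇒ go  {1A/1Mu/1Ld/1B | 5r 1w}
  1. MUL→r5 ⇒ go  {1A/0Mu/1Ld/1B | 3r 0w}
  2. MUL→r3 ⇒ no(FU)  {1A/0Mu/1Ld/1B | 3r 0w}
  3. MUL→r1 ⇒ no(FU)  {1A/0Mu/1Ld/1B | 3r 0w}
  4. MUL→r0 ⇒ no(FU)  {1A/0Mu/1Ld/1B | 3r 0w}
  5. ALU→r3 ⇒ no(WR_PORT)  {1A/0Mu/1Ld/1B | 3r 0w}
  6. MEM→r0 ⇒ no(WR_PORT)  {1A/0Mu/1Ld/1B | 3r 0w}
  7. MEM ⇒ go  {1A/0Mu/0Ld/1B | 2r 0w}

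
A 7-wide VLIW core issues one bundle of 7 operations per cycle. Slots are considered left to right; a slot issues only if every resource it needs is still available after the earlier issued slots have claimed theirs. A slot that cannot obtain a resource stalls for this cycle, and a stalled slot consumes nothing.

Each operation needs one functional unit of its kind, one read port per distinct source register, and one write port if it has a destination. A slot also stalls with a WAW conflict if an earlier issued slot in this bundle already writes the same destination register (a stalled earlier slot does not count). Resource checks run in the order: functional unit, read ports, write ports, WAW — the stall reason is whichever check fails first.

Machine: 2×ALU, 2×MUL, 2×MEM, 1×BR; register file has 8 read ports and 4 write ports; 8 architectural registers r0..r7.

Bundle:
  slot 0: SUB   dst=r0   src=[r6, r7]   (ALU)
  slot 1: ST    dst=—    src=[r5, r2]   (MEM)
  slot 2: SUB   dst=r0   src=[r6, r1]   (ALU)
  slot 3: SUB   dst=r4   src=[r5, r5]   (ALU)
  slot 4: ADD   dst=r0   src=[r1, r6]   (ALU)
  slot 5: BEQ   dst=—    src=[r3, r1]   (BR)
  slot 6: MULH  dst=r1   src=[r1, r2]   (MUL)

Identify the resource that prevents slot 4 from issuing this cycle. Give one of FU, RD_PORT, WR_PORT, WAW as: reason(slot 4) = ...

[0] ALU needs rd=2 wr=1: ok; after: ALU=1 MUL=2 MEM=2 BR=1, R=6, W=3
[1] MEM needs rd=2 wr=0: ok; after: ALU=1 MUL=2 MEM=1 BR=1, R=4, W=3
[2] ALU needs rd=2 wr=1: WAW; after: ALU=1 MUL=2 MEM=1 BR=1, R=4, W=3
[3] ALU needs rd=1 wr=1: ok; after: ALU=0 MUL=2 MEM=1 BR=1, R=3, W=2
[4] ALU needs rd=2 wr=1: FU; after: ALU=0 MUL=2 MEM=1 BR=1, R=3, W=2
[5] BR needs rd=2 wr=0: ok; after: ALU=0 MUL=2 MEM=1 BR=0, R=1, W=2
[6] MUL needs rd=2 wr=1: RD_PORT; after: ALU=0 MUL=2 MEM=1 BR=0, R=1, W=2

reason(slot 4) = FU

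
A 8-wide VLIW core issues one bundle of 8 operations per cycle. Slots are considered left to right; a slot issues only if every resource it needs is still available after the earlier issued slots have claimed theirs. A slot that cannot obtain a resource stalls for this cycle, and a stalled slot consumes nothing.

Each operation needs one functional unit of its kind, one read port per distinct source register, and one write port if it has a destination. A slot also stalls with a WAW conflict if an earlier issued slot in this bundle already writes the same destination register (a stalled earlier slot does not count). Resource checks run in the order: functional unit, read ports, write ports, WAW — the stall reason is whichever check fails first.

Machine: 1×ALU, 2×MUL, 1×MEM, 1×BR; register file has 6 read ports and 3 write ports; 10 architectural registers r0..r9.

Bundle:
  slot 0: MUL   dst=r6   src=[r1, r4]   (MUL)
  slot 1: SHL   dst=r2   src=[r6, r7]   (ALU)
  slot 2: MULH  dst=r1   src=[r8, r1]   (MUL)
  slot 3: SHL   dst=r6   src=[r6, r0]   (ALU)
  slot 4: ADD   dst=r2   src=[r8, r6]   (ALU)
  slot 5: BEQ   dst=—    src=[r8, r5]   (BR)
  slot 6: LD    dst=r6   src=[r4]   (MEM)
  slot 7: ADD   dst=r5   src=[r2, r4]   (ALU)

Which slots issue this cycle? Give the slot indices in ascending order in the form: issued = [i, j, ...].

issued = [0, 1, 2]

#0 MUL src=r1,r4 dispatched  <A:1 Mu:1 Ld:1 B:1 rd:4 wr:2>
#1 ALU src=r6,r7 dispatched  <A:0 Mu:1 Ld:1 B:1 rd:2 wr:1>
#2 MUL src=r8,r1 dispatched  <A:0 Mu:0 Ld:1 B:1 rd:0 wr:0>
#3 ALU src=r6,r0 held:FU  <A:0 Mu:0 Ld:1 B:1 rd:0 wr:0>
#4 ALU src=r8,r6 held:FU  <A:0 Mu:0 Ld:1 B:1 rd:0 wr:0>
#5 BR src=r8,r5 held:RD_PORT  <A:0 Mu:0 Ld:1 B:1 rd:0 wr:0>
#6 MEM src=r4 held:RD_PORT  <A:0 Mu:0 Ld:1 B:1 rd:0 wr:0>
#7 ALU src=r2,r4 held:FU  <A:0 Mu:0 Ld:1 B:1 rd:0 wr:0>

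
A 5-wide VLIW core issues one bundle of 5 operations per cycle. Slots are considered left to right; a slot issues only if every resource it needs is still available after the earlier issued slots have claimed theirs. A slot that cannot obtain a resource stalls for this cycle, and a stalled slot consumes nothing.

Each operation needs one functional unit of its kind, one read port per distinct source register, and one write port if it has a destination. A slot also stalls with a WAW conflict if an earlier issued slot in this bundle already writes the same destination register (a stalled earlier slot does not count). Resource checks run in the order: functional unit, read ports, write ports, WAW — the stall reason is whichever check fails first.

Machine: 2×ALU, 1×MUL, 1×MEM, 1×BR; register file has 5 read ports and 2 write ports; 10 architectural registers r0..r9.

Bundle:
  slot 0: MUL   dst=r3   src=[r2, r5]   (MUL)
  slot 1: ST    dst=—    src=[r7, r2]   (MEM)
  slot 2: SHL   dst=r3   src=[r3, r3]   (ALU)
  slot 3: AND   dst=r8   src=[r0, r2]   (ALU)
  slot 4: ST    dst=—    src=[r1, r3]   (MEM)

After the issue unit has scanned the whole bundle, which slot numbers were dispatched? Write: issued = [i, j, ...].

#0 MUL src=r2,r5 dispatched  <A:2 Mu:0 Ld:1 B:1 rd:3 wr:1>
#1 MEM src=r7,r2 dispatched  <A:2 Mu:0 Ld:0 B:1 rd:1 wr:1>
#2 ALU src=r3,r3 held:WAW  <A:2 Mu:0 Ld:0 B:1 rd:1 wr:1>
#3 ALU src=r0,r2 held:RD_PORT  <A:2 Mu:0 Ld:0 B:1 rd:1 wr:1>
#4 MEM src=r1,r3 held:FU  <A:2 Mu:0 Ld:0 B:1 rd:1 wr:1>

issued = [0, 1]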